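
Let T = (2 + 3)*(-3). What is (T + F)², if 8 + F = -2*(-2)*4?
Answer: 49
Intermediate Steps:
F = 8 (F = -8 - 2*(-2)*4 = -8 + 4*4 = -8 + 16 = 8)
T = -15 (T = 5*(-3) = -15)
(T + F)² = (-15 + 8)² = (-7)² = 49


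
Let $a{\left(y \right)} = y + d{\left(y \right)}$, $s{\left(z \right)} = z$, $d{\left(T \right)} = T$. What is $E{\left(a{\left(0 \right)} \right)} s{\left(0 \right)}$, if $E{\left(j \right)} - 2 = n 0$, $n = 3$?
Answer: $0$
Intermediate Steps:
$a{\left(y \right)} = 2 y$ ($a{\left(y \right)} = y + y = 2 y$)
$E{\left(j \right)} = 2$ ($E{\left(j \right)} = 2 + 3 \cdot 0 = 2 + 0 = 2$)
$E{\left(a{\left(0 \right)} \right)} s{\left(0 \right)} = 2 \cdot 0 = 0$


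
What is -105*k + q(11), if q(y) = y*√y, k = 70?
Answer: -7350 + 11*√11 ≈ -7313.5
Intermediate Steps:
q(y) = y^(3/2)
-105*k + q(11) = -105*70 + 11^(3/2) = -7350 + 11*√11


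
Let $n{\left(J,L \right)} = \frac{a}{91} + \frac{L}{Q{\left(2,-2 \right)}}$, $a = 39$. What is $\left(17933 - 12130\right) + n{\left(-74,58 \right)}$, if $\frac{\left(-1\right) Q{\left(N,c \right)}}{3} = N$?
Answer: $\frac{121669}{21} \approx 5793.8$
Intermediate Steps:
$Q{\left(N,c \right)} = - 3 N$
$n{\left(J,L \right)} = \frac{3}{7} - \frac{L}{6}$ ($n{\left(J,L \right)} = \frac{39}{91} + \frac{L}{\left(-3\right) 2} = 39 \cdot \frac{1}{91} + \frac{L}{-6} = \frac{3}{7} + L \left(- \frac{1}{6}\right) = \frac{3}{7} - \frac{L}{6}$)
$\left(17933 - 12130\right) + n{\left(-74,58 \right)} = \left(17933 - 12130\right) + \left(\frac{3}{7} - \frac{29}{3}\right) = 5803 + \left(\frac{3}{7} - \frac{29}{3}\right) = 5803 - \frac{194}{21} = \frac{121669}{21}$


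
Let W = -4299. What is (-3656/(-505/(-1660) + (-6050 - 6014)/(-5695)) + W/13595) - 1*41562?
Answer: -2682108143459027/62271122585 ≈ -43071.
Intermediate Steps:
(-3656/(-505/(-1660) + (-6050 - 6014)/(-5695)) + W/13595) - 1*41562 = (-3656/(-505/(-1660) + (-6050 - 6014)/(-5695)) - 4299/13595) - 1*41562 = (-3656/(-505*(-1/1660) - 12064*(-1/5695)) - 4299*1/13595) - 41562 = (-3656/(101/332 + 12064/5695) - 4299/13595) - 41562 = (-3656/4580443/1890740 - 4299/13595) - 41562 = (-3656*1890740/4580443 - 4299/13595) - 41562 = (-6912545440/4580443 - 4299/13595) - 41562 = -93995746581257/62271122585 - 41562 = -2682108143459027/62271122585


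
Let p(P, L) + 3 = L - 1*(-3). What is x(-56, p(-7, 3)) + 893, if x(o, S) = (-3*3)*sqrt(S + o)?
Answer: 893 - 9*I*sqrt(53) ≈ 893.0 - 65.521*I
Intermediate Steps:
p(P, L) = L (p(P, L) = -3 + (L - 1*(-3)) = -3 + (L + 3) = -3 + (3 + L) = L)
x(o, S) = -9*sqrt(S + o)
x(-56, p(-7, 3)) + 893 = -9*sqrt(3 - 56) + 893 = -9*I*sqrt(53) + 893 = 893 - 9*I*sqrt(53)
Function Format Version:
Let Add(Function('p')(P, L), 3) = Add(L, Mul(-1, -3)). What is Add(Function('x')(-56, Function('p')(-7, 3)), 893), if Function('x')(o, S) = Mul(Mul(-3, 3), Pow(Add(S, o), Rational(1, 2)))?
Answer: Add(893, Mul(-9, I, Pow(53, Rational(1, 2)))) ≈ Add(893.00, Mul(-65.521, I))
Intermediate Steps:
Function('p')(P, L) = L (Function('p')(P, L) = Add(-3, Add(L, Mul(-1, -3))) = Add(-3, Add(L, 3)) = Add(-3, Add(3, L)) = L)
Function('x')(o, S) = Mul(-9, Pow(Add(S, o), Rational(1, 2)))
Add(Function('x')(-56, Function('p')(-7, 3)), 893) = Add(Mul(-9, Pow(Add(3, -56), Rational(1, 2))), 893) = Add(Mul(-9, Pow(-53, Rational(1, 2))), 893) = Add(Mul(-9, Mul(I, Pow(53, Rational(1, 2)))), 893) = Add(Mul(-9, I, Pow(53, Rational(1, 2))), 893) = Add(893, Mul(-9, I, Pow(53, Rational(1, 2))))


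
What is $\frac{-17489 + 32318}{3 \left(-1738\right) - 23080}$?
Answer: $- \frac{14829}{28294} \approx -0.5241$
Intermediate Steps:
$\frac{-17489 + 32318}{3 \left(-1738\right) - 23080} = \frac{14829}{-5214 - 23080} = \frac{14829}{-28294} = 14829 \left(- \frac{1}{28294}\right) = - \frac{14829}{28294}$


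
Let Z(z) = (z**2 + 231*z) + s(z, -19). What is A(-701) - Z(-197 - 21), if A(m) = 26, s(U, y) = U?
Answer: 3078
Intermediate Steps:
Z(z) = z**2 + 232*z (Z(z) = (z**2 + 231*z) + z = z**2 + 232*z)
A(-701) - Z(-197 - 21) = 26 - (-197 - 21)*(232 + (-197 - 21)) = 26 - (-218)*(232 - 218) = 26 - (-218)*14 = 26 - 1*(-3052) = 26 + 3052 = 3078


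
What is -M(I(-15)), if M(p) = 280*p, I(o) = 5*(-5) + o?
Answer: 11200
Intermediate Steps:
I(o) = -25 + o
-M(I(-15)) = -280*(-25 - 15) = -280*(-40) = -1*(-11200) = 11200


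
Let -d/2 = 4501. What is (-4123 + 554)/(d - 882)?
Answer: 3569/9884 ≈ 0.36109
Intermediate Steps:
d = -9002 (d = -2*4501 = -9002)
(-4123 + 554)/(d - 882) = (-4123 + 554)/(-9002 - 882) = -3569/(-9884) = -3569*(-1/9884) = 3569/9884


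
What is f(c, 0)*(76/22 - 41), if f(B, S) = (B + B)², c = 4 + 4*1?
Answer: -105728/11 ≈ -9611.6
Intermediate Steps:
c = 8 (c = 4 + 4 = 8)
f(B, S) = 4*B² (f(B, S) = (2*B)² = 4*B²)
f(c, 0)*(76/22 - 41) = (4*8²)*(76/22 - 41) = (4*64)*(76*(1/22) - 41) = 256*(38/11 - 41) = 256*(-413/11) = -105728/11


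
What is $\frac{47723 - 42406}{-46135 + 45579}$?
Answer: $- \frac{5317}{556} \approx -9.5629$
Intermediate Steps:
$\frac{47723 - 42406}{-46135 + 45579} = \frac{5317}{-556} = 5317 \left(- \frac{1}{556}\right) = - \frac{5317}{556}$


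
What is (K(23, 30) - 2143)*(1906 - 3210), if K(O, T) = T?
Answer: 2755352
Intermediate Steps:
(K(23, 30) - 2143)*(1906 - 3210) = (30 - 2143)*(1906 - 3210) = -2113*(-1304) = 2755352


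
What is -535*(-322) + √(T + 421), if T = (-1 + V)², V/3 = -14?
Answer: 172270 + √2270 ≈ 1.7232e+5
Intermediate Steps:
V = -42 (V = 3*(-14) = -42)
T = 1849 (T = (-1 - 42)² = (-43)² = 1849)
-535*(-322) + √(T + 421) = -535*(-322) + √(1849 + 421) = 172270 + √2270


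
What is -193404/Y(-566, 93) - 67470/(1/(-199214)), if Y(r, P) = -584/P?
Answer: 1962385909323/146 ≈ 1.3441e+10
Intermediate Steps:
-193404/Y(-566, 93) - 67470/(1/(-199214)) = -193404/((-584/93)) - 67470/(1/(-199214)) = -193404/((-584*1/93)) - 67470/(-1/199214) = -193404/(-584/93) - 67470*(-199214) = -193404*(-93/584) + 13440968580 = 4496643/146 + 13440968580 = 1962385909323/146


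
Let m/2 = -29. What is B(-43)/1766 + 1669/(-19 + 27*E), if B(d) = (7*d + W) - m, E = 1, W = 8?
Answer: 1472787/7064 ≈ 208.49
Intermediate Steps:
m = -58 (m = 2*(-29) = -58)
B(d) = 66 + 7*d (B(d) = (7*d + 8) - 1*(-58) = (8 + 7*d) + 58 = 66 + 7*d)
B(-43)/1766 + 1669/(-19 + 27*E) = (66 + 7*(-43))/1766 + 1669/(-19 + 27*1) = (66 - 301)*(1/1766) + 1669/(-19 + 27) = -235*1/1766 + 1669/8 = -235/1766 + 1669*(⅛) = -235/1766 + 1669/8 = 1472787/7064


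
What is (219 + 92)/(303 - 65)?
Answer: 311/238 ≈ 1.3067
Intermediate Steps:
(219 + 92)/(303 - 65) = 311/238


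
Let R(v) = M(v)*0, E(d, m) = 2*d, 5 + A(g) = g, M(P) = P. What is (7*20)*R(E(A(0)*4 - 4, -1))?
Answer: 0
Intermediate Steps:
A(g) = -5 + g
R(v) = 0 (R(v) = v*0 = 0)
(7*20)*R(E(A(0)*4 - 4, -1)) = (7*20)*0 = 140*0 = 0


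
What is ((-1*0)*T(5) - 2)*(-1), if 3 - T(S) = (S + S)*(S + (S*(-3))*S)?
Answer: 2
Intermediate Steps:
T(S) = 3 - 2*S*(S - 3*S**2) (T(S) = 3 - (S + S)*(S + (S*(-3))*S) = 3 - 2*S*(S + (-3*S)*S) = 3 - 2*S*(S - 3*S**2))
((-1*0)*T(5) - 2)*(-1) = ((-1*0)*(3 - 2*5**2 + 6*5**3) - 2)*(-1) = (0*(3 - 2*25 + 6*125) - 2)*(-1) = (0*(3 - 50 + 750) - 2)*(-1) = (0*703 - 2)*(-1) = (0 - 2)*(-1) = -2*(-1) = 2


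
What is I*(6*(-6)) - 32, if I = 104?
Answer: -3776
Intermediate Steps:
I*(6*(-6)) - 32 = 104*(6*(-6)) - 32 = 104*(-36) - 32 = -3744 - 32 = -3776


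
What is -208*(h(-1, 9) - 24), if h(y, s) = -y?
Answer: 4784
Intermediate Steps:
-208*(h(-1, 9) - 24) = -208*(-1*(-1) - 24) = -208*(1 - 24) = -208*(-23) = 4784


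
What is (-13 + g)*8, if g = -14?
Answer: -216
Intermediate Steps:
(-13 + g)*8 = (-13 - 14)*8 = -27*8 = -216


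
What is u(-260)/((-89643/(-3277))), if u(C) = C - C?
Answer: 0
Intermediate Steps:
u(C) = 0
u(-260)/((-89643/(-3277))) = 0/((-89643/(-3277))) = 0/((-89643*(-1/3277))) = 0/(89643/3277) = 0*(3277/89643) = 0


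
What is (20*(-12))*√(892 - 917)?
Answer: -1200*I ≈ -1200.0*I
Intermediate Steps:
(20*(-12))*√(892 - 917) = -1200*I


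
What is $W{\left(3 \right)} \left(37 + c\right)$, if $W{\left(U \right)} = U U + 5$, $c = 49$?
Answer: $1204$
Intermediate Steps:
$W{\left(U \right)} = 5 + U^{2}$ ($W{\left(U \right)} = U^{2} + 5 = 5 + U^{2}$)
$W{\left(3 \right)} \left(37 + c\right) = \left(5 + 3^{2}\right) \left(37 + 49\right) = \left(5 + 9\right) 86 = 14 \cdot 86 = 1204$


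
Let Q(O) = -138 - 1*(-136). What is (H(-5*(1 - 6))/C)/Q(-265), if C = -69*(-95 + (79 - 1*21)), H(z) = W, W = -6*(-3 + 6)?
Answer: 3/851 ≈ 0.0035253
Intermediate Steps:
W = -18 (W = -6*3 = -18)
H(z) = -18
Q(O) = -2 (Q(O) = -138 + 136 = -2)
C = 2553 (C = -69*(-95 + (79 - 21)) = -69*(-95 + 58) = -69*(-37) = 2553)
(H(-5*(1 - 6))/C)/Q(-265) = -18/2553/(-2) = -18*1/2553*(-½) = -6/851*(-½) = 3/851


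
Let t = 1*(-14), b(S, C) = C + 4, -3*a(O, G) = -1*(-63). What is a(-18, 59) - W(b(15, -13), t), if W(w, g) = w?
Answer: -12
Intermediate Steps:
a(O, G) = -21 (a(O, G) = -(-1)*(-63)/3 = -1/3*63 = -21)
b(S, C) = 4 + C
t = -14
a(-18, 59) - W(b(15, -13), t) = -21 - (4 - 13) = -21 - 1*(-9) = -21 + 9 = -12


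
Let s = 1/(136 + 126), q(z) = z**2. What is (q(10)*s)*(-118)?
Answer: -5900/131 ≈ -45.038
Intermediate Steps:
s = 1/262 ≈ 0.0038168
(q(10)*s)*(-118) = (10**2*(1/262))*(-118) = (100*(1/262))*(-118) = (50/131)*(-118) = -5900/131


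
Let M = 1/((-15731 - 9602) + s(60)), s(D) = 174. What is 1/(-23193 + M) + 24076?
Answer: 14048651451129/583512688 ≈ 24076.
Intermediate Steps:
M = -1/25159 (M = 1/((-15731 - 9602) + 174) = 1/(-25333 + 174) = 1/(-25159) = -1/25159 ≈ -3.9747e-5)
1/(-23193 + M) + 24076 = 1/(-23193 - 1/25159) + 24076 = 1/(-583512688/25159) + 24076 = -25159/583512688 + 24076 = 14048651451129/583512688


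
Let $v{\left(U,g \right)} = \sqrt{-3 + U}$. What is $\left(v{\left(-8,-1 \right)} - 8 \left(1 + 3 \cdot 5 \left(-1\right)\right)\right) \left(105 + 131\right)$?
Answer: $26432 + 236 i \sqrt{11} \approx 26432.0 + 782.72 i$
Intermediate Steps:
$\left(v{\left(-8,-1 \right)} - 8 \left(1 + 3 \cdot 5 \left(-1\right)\right)\right) \left(105 + 131\right) = \left(\sqrt{-3 - 8} - 8 \left(1 + 3 \cdot 5 \left(-1\right)\right)\right) \left(105 + 131\right) = \left(\sqrt{-11} - 8 \left(1 + 15 \left(-1\right)\right)\right) 236 = \left(i \sqrt{11} - 8 \left(1 - 15\right)\right) 236 = \left(i \sqrt{11} - -112\right) 236 = \left(i \sqrt{11} + 112\right) 236 = \left(112 + i \sqrt{11}\right) 236 = 26432 + 236 i \sqrt{11}$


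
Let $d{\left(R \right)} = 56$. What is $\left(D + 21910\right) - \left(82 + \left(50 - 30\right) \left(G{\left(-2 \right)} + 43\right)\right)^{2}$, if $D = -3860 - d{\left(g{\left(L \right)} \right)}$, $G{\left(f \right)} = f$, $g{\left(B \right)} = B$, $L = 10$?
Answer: $-795610$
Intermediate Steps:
$D = -3916$ ($D = -3860 - 56 = -3916$)
$\left(D + 21910\right) - \left(82 + \left(50 - 30\right) \left(G{\left(-2 \right)} + 43\right)\right)^{2} = \left(-3916 + 21910\right) - \left(82 + \left(50 - 30\right) \left(-2 + 43\right)\right)^{2} = 17994 - \left(82 + 20 \cdot 41\right)^{2} = 17994 - \left(82 + 820\right)^{2} = 17994 - 902^{2} = 17994 - 813604 = -795610$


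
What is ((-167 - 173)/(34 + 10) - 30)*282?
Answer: -117030/11 ≈ -10639.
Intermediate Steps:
((-167 - 173)/(34 + 10) - 30)*282 = (-340/44 - 30)*282 = (-340*1/44 - 30)*282 = (-85/11 - 30)*282 = -415/11*282 = -117030/11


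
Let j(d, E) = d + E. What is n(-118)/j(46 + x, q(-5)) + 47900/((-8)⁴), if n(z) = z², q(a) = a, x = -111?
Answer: -6709963/35840 ≈ -187.22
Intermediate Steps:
j(d, E) = E + d
n(-118)/j(46 + x, q(-5)) + 47900/((-8)⁴) = (-118)²/(-5 + (46 - 111)) + 47900/((-8)⁴) = 13924/(-5 - 65) + 47900/4096 = 13924/(-70) + 47900*(1/4096) = 13924*(-1/70) + 11975/1024 = -6962/35 + 11975/1024 = -6709963/35840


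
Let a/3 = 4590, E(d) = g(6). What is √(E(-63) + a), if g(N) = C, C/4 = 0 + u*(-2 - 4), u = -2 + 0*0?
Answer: 7*√282 ≈ 117.55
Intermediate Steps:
u = -2 (u = -2 + 0 = -2)
C = 48 (C = 4*(0 - 2*(-2 - 4)) = 4*(0 - 2*(-6)) = 4*(0 + 12) = 4*12 = 48)
g(N) = 48
E(d) = 48
a = 13770 (a = 3*4590 = 13770)
√(E(-63) + a) = √(48 + 13770) = √13818 = 7*√282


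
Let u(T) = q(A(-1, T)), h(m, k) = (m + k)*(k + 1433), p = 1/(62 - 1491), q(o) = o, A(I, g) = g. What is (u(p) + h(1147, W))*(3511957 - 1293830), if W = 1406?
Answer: 22973906242350934/1429 ≈ 1.6077e+13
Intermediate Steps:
p = -1/1429 (p = 1/(-1429) = -1/1429 ≈ -0.00069979)
h(m, k) = (1433 + k)*(k + m) (h(m, k) = (k + m)*(1433 + k) = (1433 + k)*(k + m))
u(T) = T
(u(p) + h(1147, W))*(3511957 - 1293830) = (-1/1429 + (1406**2 + 1433*1406 + 1433*1147 + 1406*1147))*(3511957 - 1293830) = (-1/1429 + (1976836 + 2014798 + 1643651 + 1612682))*2218127 = (-1/1429 + 7247967)*2218127 = (10357344842/1429)*2218127 = 22973906242350934/1429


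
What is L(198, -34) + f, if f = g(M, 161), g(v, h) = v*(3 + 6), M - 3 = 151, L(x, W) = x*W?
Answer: -5346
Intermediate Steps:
L(x, W) = W*x
M = 154 (M = 3 + 151 = 154)
g(v, h) = 9*v (g(v, h) = v*9 = 9*v)
f = 1386 (f = 9*154 = 1386)
L(198, -34) + f = -34*198 + 1386 = -6732 + 1386 = -5346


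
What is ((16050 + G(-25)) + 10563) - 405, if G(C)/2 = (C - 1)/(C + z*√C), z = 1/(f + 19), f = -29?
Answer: 65551408/2501 - 104*I/2501 ≈ 26210.0 - 0.041583*I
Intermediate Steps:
z = -⅒ (z = 1/(-29 + 19) = 1/(-10) = -⅒ ≈ -0.10000)
G(C) = 2*(-1 + C)/(C - √C/10) (G(C) = 2*((C - 1)/(C - √C/10)) = 2*((-1 + C)/(C - √C/10)) = 2*(-1 + C)/(C - √C/10))
((16050 + G(-25)) + 10563) - 405 = ((16050 + 20*(-1 - 25)/(-√(-25) + 10*(-25))) + 10563) - 405 = ((16050 + 20*(-26)/(-5*I - 250)) + 10563) - 405 = ((16050 + 20*(-26)/(-250 - 5*I)) + 10563) - 405 = ((16050 + 20*((-250 + 5*I)/62525)*(-26)) + 10563) - 405 = ((16050 + (5200/2501 - 104*I/2501)) + 10563) - 405 = ((40146250/2501 - 104*I/2501) + 10563) - 405 = (66564313/2501 - 104*I/2501) - 405 = 65551408/2501 - 104*I/2501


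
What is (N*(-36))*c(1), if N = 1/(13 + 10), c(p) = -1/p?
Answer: 36/23 ≈ 1.5652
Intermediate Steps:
N = 1/23 ≈ 0.043478
(N*(-36))*c(1) = ((1/23)*(-36))*(-1/1) = -(-36)/23 = -36/23*(-1) = 36/23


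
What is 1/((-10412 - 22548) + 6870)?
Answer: -1/26090 ≈ -3.8329e-5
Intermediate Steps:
1/((-10412 - 22548) + 6870) = 1/(-32960 + 6870) = 1/(-26090) = -1/26090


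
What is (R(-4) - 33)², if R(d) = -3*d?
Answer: 441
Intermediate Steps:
(R(-4) - 33)² = (-3*(-4) - 33)² = (12 - 33)² = (-21)² = 441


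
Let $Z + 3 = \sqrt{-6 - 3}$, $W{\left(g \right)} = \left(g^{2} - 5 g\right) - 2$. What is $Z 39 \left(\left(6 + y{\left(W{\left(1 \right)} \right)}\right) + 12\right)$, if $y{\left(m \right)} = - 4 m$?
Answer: $-4914 + 4914 i \approx -4914.0 + 4914.0 i$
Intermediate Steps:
$W{\left(g \right)} = -2 + g^{2} - 5 g$
$Z = -3 + 3 i$ ($Z = -3 + \sqrt{-6 - 3} = -3 + \sqrt{-9} = -3 + 3 i \approx -3.0 + 3.0 i$)
$Z 39 \left(\left(6 + y{\left(W{\left(1 \right)} \right)}\right) + 12\right) = \left(-3 + 3 i\right) 39 \left(\left(6 - 4 \left(-2 + 1^{2} - 5\right)\right) + 12\right) = \left(-117 + 117 i\right) \left(\left(6 - 4 \left(-2 + 1 - 5\right)\right) + 12\right) = \left(-117 + 117 i\right) \left(\left(6 - -24\right) + 12\right) = \left(-117 + 117 i\right) \left(\left(6 + 24\right) + 12\right) = \left(-117 + 117 i\right) \left(30 + 12\right) = \left(-117 + 117 i\right) 42 = -4914 + 4914 i$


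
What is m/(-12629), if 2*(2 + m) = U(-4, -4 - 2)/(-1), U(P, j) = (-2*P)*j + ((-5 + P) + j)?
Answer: -59/25258 ≈ -0.0023359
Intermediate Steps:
U(P, j) = -5 + P + j - 2*P*j (U(P, j) = -2*P*j + (-5 + P + j) = -5 + P + j - 2*P*j)
m = 59/2 (m = -2 + ((-5 - 4 + (-4 - 2) - 2*(-4)*(-4 - 2))/(-1))/2 = -2 + ((-5 - 4 - 6 - 2*(-4)*(-6))*(-1))/2 = -2 + ((-5 - 4 - 6 - 48)*(-1))/2 = -2 + (-63*(-1))/2 = -2 + (½)*63 = -2 + 63/2 = 59/2 ≈ 29.500)
m/(-12629) = (59/2)/(-12629) = -1/12629*59/2 = -59/25258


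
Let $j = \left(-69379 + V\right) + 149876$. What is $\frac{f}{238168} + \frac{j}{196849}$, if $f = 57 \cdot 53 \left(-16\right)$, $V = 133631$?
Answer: $\frac{5185443030}{5860391579} \approx 0.88483$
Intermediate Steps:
$j = 214128$ ($j = \left(-69379 + 133631\right) + 149876 = 64252 + 149876 = 214128$)
$f = -48336$ ($f = 3021 \left(-16\right) = -48336$)
$\frac{f}{238168} + \frac{j}{196849} = - \frac{48336}{238168} + \frac{214128}{196849} = \left(-48336\right) \frac{1}{238168} + 214128 \cdot \frac{1}{196849} = - \frac{6042}{29771} + \frac{214128}{196849} = \frac{5185443030}{5860391579}$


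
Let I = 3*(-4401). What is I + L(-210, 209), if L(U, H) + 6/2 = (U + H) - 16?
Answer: -13223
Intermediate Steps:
L(U, H) = -19 + H + U (L(U, H) = -3 + ((U + H) - 16) = -3 + ((H + U) - 16) = -3 + (-16 + H + U) = -19 + H + U)
I = -13203
I + L(-210, 209) = -13203 + (-19 + 209 - 210) = -13203 - 20 = -13223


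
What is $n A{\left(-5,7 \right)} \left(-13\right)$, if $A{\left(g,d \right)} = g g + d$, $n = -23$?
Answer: $9568$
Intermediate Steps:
$A{\left(g,d \right)} = d + g^{2}$ ($A{\left(g,d \right)} = g^{2} + d = d + g^{2}$)
$n A{\left(-5,7 \right)} \left(-13\right) = - 23 \left(7 + \left(-5\right)^{2}\right) \left(-13\right) = - 23 \left(7 + 25\right) \left(-13\right) = \left(-23\right) 32 \left(-13\right) = \left(-736\right) \left(-13\right) = 9568$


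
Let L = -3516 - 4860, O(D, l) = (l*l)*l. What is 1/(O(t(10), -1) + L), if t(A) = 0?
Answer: -1/8377 ≈ -0.00011937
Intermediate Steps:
O(D, l) = l**3 (O(D, l) = l**2*l = l**3)
L = -8376
1/(O(t(10), -1) + L) = 1/((-1)**3 - 8376) = 1/(-1 - 8376) = 1/(-8377) = -1/8377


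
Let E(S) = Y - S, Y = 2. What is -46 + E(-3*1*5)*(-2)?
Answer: -80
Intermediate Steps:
E(S) = 2 - S
-46 + E(-3*1*5)*(-2) = -46 + (2 - (-3*1)*5)*(-2) = -46 + (2 - (-3)*5)*(-2) = -46 + (2 - 1*(-15))*(-2) = -46 + (2 + 15)*(-2) = -46 + 17*(-2) = -46 - 34 = -80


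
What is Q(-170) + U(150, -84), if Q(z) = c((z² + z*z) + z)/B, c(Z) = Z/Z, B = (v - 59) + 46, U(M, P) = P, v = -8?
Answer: -1765/21 ≈ -84.048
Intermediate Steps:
B = -21 (B = (-8 - 59) + 46 = -67 + 46 = -21)
c(Z) = 1
Q(z) = -1/21 (Q(z) = 1/(-21) = 1*(-1/21) = -1/21)
Q(-170) + U(150, -84) = -1/21 - 84 = -1765/21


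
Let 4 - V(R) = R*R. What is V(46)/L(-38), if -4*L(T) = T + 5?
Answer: -256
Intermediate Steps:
V(R) = 4 - R² (V(R) = 4 - R*R = 4 - R²)
L(T) = -5/4 - T/4 (L(T) = -(T + 5)/4 = -(5 + T)/4 = -5/4 - T/4)
V(46)/L(-38) = (4 - 1*46²)/(-5/4 - ¼*(-38)) = (4 - 1*2116)/(-5/4 + 19/2) = (4 - 2116)/(33/4) = -2112*4/33 = -256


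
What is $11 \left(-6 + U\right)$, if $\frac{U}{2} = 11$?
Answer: $176$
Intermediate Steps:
$U = 22$ ($U = 2 \cdot 11 = 22$)
$11 \left(-6 + U\right) = 11 \left(-6 + 22\right) = 11 \cdot 16 = 176$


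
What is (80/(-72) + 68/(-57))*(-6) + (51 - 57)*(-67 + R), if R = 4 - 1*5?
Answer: 24044/57 ≈ 421.82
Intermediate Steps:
R = -1 (R = 4 - 5 = -1)
(80/(-72) + 68/(-57))*(-6) + (51 - 57)*(-67 + R) = (80/(-72) + 68/(-57))*(-6) + (51 - 57)*(-67 - 1) = (80*(-1/72) + 68*(-1/57))*(-6) - 6*(-68) = (-10/9 - 68/57)*(-6) + 408 = -394/171*(-6) + 408 = 788/57 + 408 = 24044/57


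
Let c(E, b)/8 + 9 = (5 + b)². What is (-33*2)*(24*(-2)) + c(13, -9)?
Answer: 3224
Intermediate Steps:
c(E, b) = -72 + 8*(5 + b)²
(-33*2)*(24*(-2)) + c(13, -9) = (-33*2)*(24*(-2)) + (-72 + 8*(5 - 9)²) = -66*(-48) + (-72 + 8*(-4)²) = 3168 + (-72 + 8*16) = 3168 + (-72 + 128) = 3168 + 56 = 3224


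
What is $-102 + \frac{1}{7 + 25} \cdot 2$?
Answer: $- \frac{1631}{16} \approx -101.94$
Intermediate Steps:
$-102 + \frac{1}{7 + 25} \cdot 2 = -102 + \frac{1}{32} \cdot 2 = -102 + \frac{1}{16} = - \frac{1631}{16}$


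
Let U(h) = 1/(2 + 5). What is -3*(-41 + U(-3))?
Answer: 858/7 ≈ 122.57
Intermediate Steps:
U(h) = 1/7
-3*(-41 + U(-3)) = -3*(-41 + 1/7) = -3*(-286/7) = 858/7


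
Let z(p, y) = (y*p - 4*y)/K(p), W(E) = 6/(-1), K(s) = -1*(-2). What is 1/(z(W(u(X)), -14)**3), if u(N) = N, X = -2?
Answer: 1/343000 ≈ 2.9155e-6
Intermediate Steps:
K(s) = 2
W(E) = -6 (W(E) = 6*(-1) = -6)
z(p, y) = -2*y + p*y/2 (z(p, y) = (y*p - 4*y)/2 = (p*y - 4*y)*(1/2) = (-4*y + p*y)*(1/2) = -2*y + p*y/2)
1/(z(W(u(X)), -14)**3) = 1/(((1/2)*(-14)*(-4 - 6))**3) = 1/(((1/2)*(-14)*(-10))**3) = 1/(70**3) = 1/343000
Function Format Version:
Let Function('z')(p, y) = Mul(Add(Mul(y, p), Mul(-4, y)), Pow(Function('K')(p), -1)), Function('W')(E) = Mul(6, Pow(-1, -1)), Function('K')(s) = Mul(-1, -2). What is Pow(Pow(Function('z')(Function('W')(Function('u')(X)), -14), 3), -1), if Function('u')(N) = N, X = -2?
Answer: Rational(1, 343000) ≈ 2.9155e-6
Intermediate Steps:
Function('K')(s) = 2
Function('W')(E) = -6 (Function('W')(E) = Mul(6, -1) = -6)
Function('z')(p, y) = Add(Mul(-2, y), Mul(Rational(1, 2), p, y)) (Function('z')(p, y) = Mul(Add(Mul(y, p), Mul(-4, y)), Pow(2, -1)) = Mul(Add(Mul(p, y), Mul(-4, y)), Rational(1, 2)) = Mul(Add(Mul(-4, y), Mul(p, y)), Rational(1, 2)) = Add(Mul(-2, y), Mul(Rational(1, 2), p, y)))
Pow(Pow(Function('z')(Function('W')(Function('u')(X)), -14), 3), -1) = Pow(Pow(Mul(Rational(1, 2), -14, Add(-4, -6)), 3), -1) = Pow(Pow(Mul(Rational(1, 2), -14, -10), 3), -1) = Pow(Pow(70, 3), -1) = Pow(343000, -1) = Rational(1, 343000)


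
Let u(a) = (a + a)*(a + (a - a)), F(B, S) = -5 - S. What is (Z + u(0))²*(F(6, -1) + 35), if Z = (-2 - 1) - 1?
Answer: 496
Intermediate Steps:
Z = -4 (Z = -3 - 1 = -4)
u(a) = 2*a² (u(a) = (2*a)*(a + 0) = (2*a)*a = 2*a²)
(Z + u(0))²*(F(6, -1) + 35) = (-4 + 2*0²)²*((-5 - 1*(-1)) + 35) = (-4 + 2*0)²*((-5 + 1) + 35) = (-4 + 0)²*(-4 + 35) = (-4)²*31 = 16*31 = 496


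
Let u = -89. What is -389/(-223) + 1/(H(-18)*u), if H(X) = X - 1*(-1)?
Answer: 588780/337399 ≈ 1.7451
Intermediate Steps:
H(X) = 1 + X (H(X) = X + 1 = 1 + X)
-389/(-223) + 1/(H(-18)*u) = -389/(-223) + 1/((1 - 18)*(-89)) = -389*(-1/223) - 1/89/(-17) = 389/223 - 1/17*(-1/89) = 389/223 + 1/1513 = 588780/337399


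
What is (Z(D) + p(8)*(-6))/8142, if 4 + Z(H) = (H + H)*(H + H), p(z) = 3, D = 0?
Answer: -11/4071 ≈ -0.0027020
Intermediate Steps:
Z(H) = -4 + 4*H**2 (Z(H) = -4 + (H + H)*(H + H) = -4 + (2*H)*(2*H) = -4 + 4*H**2)
(Z(D) + p(8)*(-6))/8142 = ((-4 + 4*0**2) + 3*(-6))/8142 = ((-4 + 4*0) - 18)*(1/8142) = ((-4 + 0) - 18)*(1/8142) = (-4 - 18)*(1/8142) = -22*1/8142 = -11/4071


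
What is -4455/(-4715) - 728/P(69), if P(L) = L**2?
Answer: 154589/195201 ≈ 0.79195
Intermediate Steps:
-4455/(-4715) - 728/P(69) = -4455/(-4715) - 728/(69**2) = -4455*(-1/4715) - 728/4761 = 891/943 - 728*1/4761 = 891/943 - 728/4761 = 154589/195201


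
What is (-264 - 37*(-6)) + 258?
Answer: 216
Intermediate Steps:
(-264 - 37*(-6)) + 258 = (-264 + 222) + 258 = -42 + 258 = 216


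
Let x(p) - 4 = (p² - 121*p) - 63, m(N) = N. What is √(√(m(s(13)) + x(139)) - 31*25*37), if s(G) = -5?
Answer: √(-28675 + √2438) ≈ 169.19*I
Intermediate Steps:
x(p) = -59 + p² - 121*p (x(p) = 4 + ((p² - 121*p) - 63) = 4 + (-63 + p² - 121*p) = -59 + p² - 121*p)
√(√(m(s(13)) + x(139)) - 31*25*37) = √(√(-5 + (-59 + 139² - 121*139)) - 31*25*37) = √(√(-5 + (-59 + 19321 - 16819)) - 775*37) = √(√(-5 + 2443) - 28675) = √(√2438 - 28675) = √(-28675 + √2438)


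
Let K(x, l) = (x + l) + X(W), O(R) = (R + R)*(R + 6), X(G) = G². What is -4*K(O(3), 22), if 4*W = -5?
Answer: -1241/4 ≈ -310.25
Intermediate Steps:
W = -5/4 (W = (¼)*(-5) = -5/4 ≈ -1.2500)
O(R) = 2*R*(6 + R) (O(R) = (2*R)*(6 + R) = 2*R*(6 + R))
K(x, l) = 25/16 + l + x (K(x, l) = (x + l) + (-5/4)² = (l + x) + 25/16 = 25/16 + l + x)
-4*K(O(3), 22) = -4*(25/16 + 22 + 2*3*(6 + 3)) = -4*(25/16 + 22 + 2*3*9) = -4*(25/16 + 22 + 54) = -4*1241/16 = -1241/4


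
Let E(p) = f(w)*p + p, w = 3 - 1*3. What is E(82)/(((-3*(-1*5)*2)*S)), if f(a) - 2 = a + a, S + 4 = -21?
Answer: -41/125 ≈ -0.32800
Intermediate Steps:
w = 0 (w = 3 - 3 = 0)
S = -25 (S = -4 - 21 = -25)
f(a) = 2 + 2*a (f(a) = 2 + (a + a) = 2 + 2*a)
E(p) = 3*p (E(p) = (2 + 2*0)*p + p = (2 + 0)*p + p = 2*p + p = 3*p)
E(82)/(((-3*(-1*5)*2)*S)) = (3*82)/((-3*(-1*5)*2*(-25))) = 246/((-(-15)*2*(-25))) = 246/((-3*(-10)*(-25))) = 246/((30*(-25))) = 246/(-750) = 246*(-1/750) = -41/125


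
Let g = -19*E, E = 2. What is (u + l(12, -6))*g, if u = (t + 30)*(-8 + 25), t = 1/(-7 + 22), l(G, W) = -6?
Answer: -287926/15 ≈ -19195.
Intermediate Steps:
g = -38 (g = -19*2 = -38)
t = 1/15 ≈ 0.066667
u = 7667/15 (u = (1/15 + 30)*(-8 + 25) = (451/15)*17 = 7667/15 ≈ 511.13)
(u + l(12, -6))*g = (7667/15 - 6)*(-38) = (7577/15)*(-38) = -287926/15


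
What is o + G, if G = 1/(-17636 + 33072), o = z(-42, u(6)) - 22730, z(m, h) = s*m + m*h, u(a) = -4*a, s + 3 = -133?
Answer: -247130359/15436 ≈ -16010.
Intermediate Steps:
s = -136 (s = -3 - 133 = -136)
z(m, h) = -136*m + h*m (z(m, h) = -136*m + m*h = -136*m + h*m)
o = -16010 (o = -42*(-136 - 4*6) - 22730 = -42*(-136 - 24) - 22730 = -42*(-160) - 22730 = 6720 - 22730 = -16010)
G = 1/15436 ≈ 6.4784e-5
o + G = -16010 + 1/15436 = -247130359/15436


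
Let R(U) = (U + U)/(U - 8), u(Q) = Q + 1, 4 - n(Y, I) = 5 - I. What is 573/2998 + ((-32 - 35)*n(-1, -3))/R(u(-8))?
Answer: 6029991/20986 ≈ 287.33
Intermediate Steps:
n(Y, I) = -1 + I (n(Y, I) = 4 - (5 - I) = 4 + (-5 + I) = -1 + I)
u(Q) = 1 + Q
R(U) = 2*U/(-8 + U) (R(U) = (2*U)/(-8 + U) = 2*U/(-8 + U))
573/2998 + ((-32 - 35)*n(-1, -3))/R(u(-8)) = 573/2998 + ((-32 - 35)*(-1 - 3))/((2*(1 - 8)/(-8 + (1 - 8)))) = 573*(1/2998) + (-67*(-4))/((2*(-7)/(-8 - 7))) = 573/2998 + 268/((2*(-7)/(-15))) = 573/2998 + 268/((2*(-7)*(-1/15))) = 573/2998 + 268/(14/15) = 573/2998 + 268*(15/14) = 573/2998 + 2010/7 = 6029991/20986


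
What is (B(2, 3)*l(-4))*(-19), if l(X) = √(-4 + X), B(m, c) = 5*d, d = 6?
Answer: -1140*I*√2 ≈ -1612.2*I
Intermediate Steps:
B(m, c) = 30 (B(m, c) = 5*6 = 30)
(B(2, 3)*l(-4))*(-19) = (30*√(-4 - 4))*(-19) = (30*√(-8))*(-19) = (30*(2*I*√2))*(-19) = (60*I*√2)*(-19) = -1140*I*√2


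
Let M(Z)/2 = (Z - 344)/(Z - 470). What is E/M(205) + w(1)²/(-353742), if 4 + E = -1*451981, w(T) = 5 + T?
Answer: -7061635107593/16390046 ≈ -4.3085e+5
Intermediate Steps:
M(Z) = 2*(-344 + Z)/(-470 + Z) (M(Z) = 2*((Z - 344)/(Z - 470)) = 2*((-344 + Z)/(-470 + Z)) = 2*(-344 + Z)/(-470 + Z))
E = -451985 (E = -4 - 1*451981 = -4 - 451981 = -451985)
E/M(205) + w(1)²/(-353742) = -451985*(-470 + 205)/(2*(-344 + 205)) + (5 + 1)²/(-353742) = -451985/(2*(-139)/(-265)) + 6²*(-1/353742) = -451985/(2*(-1/265)*(-139)) + 36*(-1/353742) = -451985/278/265 - 6/58957 = -451985*265/278 - 6/58957 = -119776025/278 - 6/58957 = -7061635107593/16390046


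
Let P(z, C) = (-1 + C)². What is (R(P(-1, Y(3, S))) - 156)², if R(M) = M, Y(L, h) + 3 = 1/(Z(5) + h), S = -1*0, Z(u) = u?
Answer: 12524521/625 ≈ 20039.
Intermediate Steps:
S = 0
Y(L, h) = -3 + 1/(5 + h)
(R(P(-1, Y(3, S))) - 156)² = ((-1 + (-14 - 3*0)/(5 + 0))² - 156)² = ((-1 + (-14 + 0)/5)² - 156)² = ((-1 + (⅕)*(-14))² - 156)² = ((-1 - 14/5)² - 156)² = ((-19/5)² - 156)² = (361/25 - 156)² = (-3539/25)² = 12524521/625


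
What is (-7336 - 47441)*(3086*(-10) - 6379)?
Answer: 2039840703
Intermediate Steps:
(-7336 - 47441)*(3086*(-10) - 6379) = -54777*(-30860 - 6379) = -54777*(-37239) = 2039840703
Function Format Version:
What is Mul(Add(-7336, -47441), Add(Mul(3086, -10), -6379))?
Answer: 2039840703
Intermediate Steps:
Mul(Add(-7336, -47441), Add(Mul(3086, -10), -6379)) = Mul(-54777, Add(-30860, -6379)) = Mul(-54777, -37239) = 2039840703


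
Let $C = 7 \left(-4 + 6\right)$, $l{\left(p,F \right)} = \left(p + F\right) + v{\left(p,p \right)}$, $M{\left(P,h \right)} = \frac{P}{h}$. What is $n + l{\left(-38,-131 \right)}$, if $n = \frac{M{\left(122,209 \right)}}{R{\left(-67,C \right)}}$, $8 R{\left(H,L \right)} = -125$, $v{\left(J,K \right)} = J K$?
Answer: $\frac{33308399}{26125} \approx 1275.0$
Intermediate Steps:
$l{\left(p,F \right)} = F + p + p^{2}$ ($l{\left(p,F \right)} = \left(p + F\right) + p p = \left(F + p\right) + p^{2} = F + p + p^{2}$)
$C = 14$ ($C = 7 \cdot 2 = 14$)
$R{\left(H,L \right)} = - \frac{125}{8}$ ($R{\left(H,L \right)} = \frac{1}{8} \left(-125\right) = - \frac{125}{8}$)
$n = - \frac{976}{26125}$ ($n = \frac{122 \cdot \frac{1}{209}}{- \frac{125}{8}} = 122 \cdot \frac{1}{209} \left(- \frac{8}{125}\right) = \frac{122}{209} \left(- \frac{8}{125}\right) = - \frac{976}{26125} \approx -0.037359$)
$n + l{\left(-38,-131 \right)} = - \frac{976}{26125} - \left(169 - 1444\right) = - \frac{976}{26125} - -1275 = - \frac{976}{26125} + 1275 = \frac{33308399}{26125}$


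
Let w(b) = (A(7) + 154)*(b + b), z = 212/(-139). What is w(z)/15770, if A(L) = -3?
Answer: -32012/1096015 ≈ -0.029208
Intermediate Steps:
z = -212/139 (z = 212*(-1/139) = -212/139 ≈ -1.5252)
w(b) = 302*b (w(b) = (-3 + 154)*(b + b) = 151*(2*b) = 302*b)
w(z)/15770 = (302*(-212/139))/15770 = -64024/139*1/15770 = -32012/1096015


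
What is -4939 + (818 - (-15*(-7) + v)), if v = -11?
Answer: -4215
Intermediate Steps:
-4939 + (818 - (-15*(-7) + v)) = -4939 + (818 - (-15*(-7) - 11)) = -4939 + (818 - (105 - 11)) = -4939 + (818 - 1*94) = -4939 + (818 - 94) = -4939 + 724 = -4215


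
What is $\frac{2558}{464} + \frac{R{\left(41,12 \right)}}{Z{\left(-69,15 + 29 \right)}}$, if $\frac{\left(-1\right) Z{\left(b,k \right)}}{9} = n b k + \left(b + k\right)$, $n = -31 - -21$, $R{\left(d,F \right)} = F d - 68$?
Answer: $\frac{349087817}{63339480} \approx 5.5114$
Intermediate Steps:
$R{\left(d,F \right)} = -68 + F d$
$n = -10$ ($n = -31 + 21 = -10$)
$Z{\left(b,k \right)} = - 9 b - 9 k + 90 b k$ ($Z{\left(b,k \right)} = - 9 \left(- 10 b k + \left(b + k\right)\right) = - 9 \left(b + k - 10 b k\right) = - 9 b - 9 k + 90 b k$)
$\frac{2558}{464} + \frac{R{\left(41,12 \right)}}{Z{\left(-69,15 + 29 \right)}} = \frac{2558}{464} + \frac{-68 + 12 \cdot 41}{\left(-9\right) \left(-69\right) - 9 \left(15 + 29\right) + 90 \left(-69\right) \left(15 + 29\right)} = 2558 \cdot \frac{1}{464} + \frac{-68 + 492}{621 - 396 + 90 \left(-69\right) 44} = \frac{1279}{232} + \frac{424}{621 - 396 - 273240} = \frac{1279}{232} + \frac{424}{-273015} = \frac{1279}{232} + 424 \left(- \frac{1}{273015}\right) = \frac{1279}{232} - \frac{424}{273015} = \frac{349087817}{63339480}$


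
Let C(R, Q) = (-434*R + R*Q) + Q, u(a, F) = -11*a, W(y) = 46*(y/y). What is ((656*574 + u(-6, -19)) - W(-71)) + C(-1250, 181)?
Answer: 692995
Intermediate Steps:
W(y) = 46 (W(y) = 46*1 = 46)
C(R, Q) = Q - 434*R + Q*R (C(R, Q) = (-434*R + Q*R) + Q = Q - 434*R + Q*R)
((656*574 + u(-6, -19)) - W(-71)) + C(-1250, 181) = ((656*574 - 11*(-6)) - 1*46) + (181 - 434*(-1250) + 181*(-1250)) = ((376544 + 66) - 46) + (181 + 542500 - 226250) = (376610 - 46) + 316431 = 376564 + 316431 = 692995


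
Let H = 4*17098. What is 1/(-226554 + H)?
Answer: -1/158162 ≈ -6.3226e-6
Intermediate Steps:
H = 68392
1/(-226554 + H) = 1/(-226554 + 68392) = 1/(-158162) = -1/158162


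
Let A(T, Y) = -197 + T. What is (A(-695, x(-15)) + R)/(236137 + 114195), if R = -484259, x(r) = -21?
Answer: -485151/350332 ≈ -1.3848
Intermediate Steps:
(A(-695, x(-15)) + R)/(236137 + 114195) = ((-197 - 695) - 484259)/(236137 + 114195) = (-892 - 484259)/350332 = -485151*1/350332 = -485151/350332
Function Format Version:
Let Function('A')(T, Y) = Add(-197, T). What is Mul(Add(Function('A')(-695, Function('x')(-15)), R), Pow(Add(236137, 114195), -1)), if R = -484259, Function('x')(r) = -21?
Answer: Rational(-485151, 350332) ≈ -1.3848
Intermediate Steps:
Mul(Add(Function('A')(-695, Function('x')(-15)), R), Pow(Add(236137, 114195), -1)) = Mul(Add(Add(-197, -695), -484259), Pow(Add(236137, 114195), -1)) = Mul(Add(-892, -484259), Pow(350332, -1)) = Mul(-485151, Rational(1, 350332)) = Rational(-485151, 350332)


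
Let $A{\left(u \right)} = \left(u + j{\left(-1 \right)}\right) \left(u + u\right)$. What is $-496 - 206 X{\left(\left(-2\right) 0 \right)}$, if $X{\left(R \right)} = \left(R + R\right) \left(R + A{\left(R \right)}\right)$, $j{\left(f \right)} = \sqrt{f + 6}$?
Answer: $-496$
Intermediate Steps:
$j{\left(f \right)} = \sqrt{6 + f}$
$A{\left(u \right)} = 2 u \left(u + \sqrt{5}\right)$ ($A{\left(u \right)} = \left(u + \sqrt{6 - 1}\right) \left(u + u\right) = \left(u + \sqrt{5}\right) 2 u = 2 u \left(u + \sqrt{5}\right)$)
$X{\left(R \right)} = 2 R \left(R + 2 R \left(R + \sqrt{5}\right)\right)$ ($X{\left(R \right)} = \left(R + R\right) \left(R + 2 R \left(R + \sqrt{5}\right)\right) = 2 R \left(R + 2 R \left(R + \sqrt{5}\right)\right)$)
$-496 - 206 X{\left(\left(-2\right) 0 \right)} = -496 - 206 \left(\left(-2\right) 0\right)^{2} \left(2 + 4 \left(\left(-2\right) 0\right) + 4 \sqrt{5}\right) = -496 - 206 \cdot 0^{2} \left(2 + 4 \cdot 0 + 4 \sqrt{5}\right) = -496 - 206 \cdot 0 \left(2 + 0 + 4 \sqrt{5}\right) = -496 - 206 \cdot 0 \left(2 + 4 \sqrt{5}\right) = -496 - 0 = -496 + 0 = -496$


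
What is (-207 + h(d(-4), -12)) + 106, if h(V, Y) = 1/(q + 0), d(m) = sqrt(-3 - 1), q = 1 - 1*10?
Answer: -910/9 ≈ -101.11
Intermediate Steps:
q = -9 (q = 1 - 10 = -9)
d(m) = 2*I (d(m) = sqrt(-4) = 2*I)
h(V, Y) = -1/9 (h(V, Y) = 1/(-9 + 0) = 1/(-9) = -1/9)
(-207 + h(d(-4), -12)) + 106 = (-207 - 1/9) + 106 = -1864/9 + 106 = -910/9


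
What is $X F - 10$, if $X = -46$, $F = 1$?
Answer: $-56$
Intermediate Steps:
$X F - 10 = \left(-46\right) 1 - 10 = -46 - 10 = -56$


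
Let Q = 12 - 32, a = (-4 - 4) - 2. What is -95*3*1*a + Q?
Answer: 2830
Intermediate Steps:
a = -10 (a = -8 - 2 = -10)
Q = -20
-95*3*1*a + Q = -95*3*1*(-10) - 20 = -285*(-10) - 20 = -95*(-30) - 20 = 2850 - 20 = 2830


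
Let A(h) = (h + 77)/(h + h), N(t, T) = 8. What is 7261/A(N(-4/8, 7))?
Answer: 116176/85 ≈ 1366.8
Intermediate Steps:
A(h) = (77 + h)/(2*h) (A(h) = (77 + h)/((2*h)) = (77 + h)*(1/(2*h)) = (77 + h)/(2*h))
7261/A(N(-4/8, 7)) = 7261/(((½)*(77 + 8)/8)) = 7261/(((½)*(⅛)*85)) = 7261/(85/16) = 7261*(16/85) = 116176/85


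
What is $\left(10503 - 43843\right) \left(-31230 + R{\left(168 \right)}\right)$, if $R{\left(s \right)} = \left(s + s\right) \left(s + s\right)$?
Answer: $-2722744440$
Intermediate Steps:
$R{\left(s \right)} = 4 s^{2}$ ($R{\left(s \right)} = 2 s 2 s = 4 s^{2}$)
$\left(10503 - 43843\right) \left(-31230 + R{\left(168 \right)}\right) = \left(10503 - 43843\right) \left(-31230 + 4 \cdot 168^{2}\right) = - 33340 \left(-31230 + 4 \cdot 28224\right) = - 33340 \left(-31230 + 112896\right) = \left(-33340\right) 81666 = -2722744440$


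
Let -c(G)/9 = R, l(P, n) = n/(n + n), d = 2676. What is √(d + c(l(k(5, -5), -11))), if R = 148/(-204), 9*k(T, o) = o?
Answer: 9*√9571/17 ≈ 51.793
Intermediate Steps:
k(T, o) = o/9
R = -37/51 (R = 148*(-1/204) = -37/51 ≈ -0.72549)
l(P, n) = ½ (l(P, n) = n/((2*n)) = n*(1/(2*n)) = ½)
c(G) = 111/17 (c(G) = -9*(-37/51) = 111/17)
√(d + c(l(k(5, -5), -11))) = √(2676 + 111/17) = √(45603/17) = 9*√9571/17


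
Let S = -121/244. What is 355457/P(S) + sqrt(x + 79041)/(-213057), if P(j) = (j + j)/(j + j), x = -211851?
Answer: 355457 - I*sqrt(132810)/213057 ≈ 3.5546e+5 - 0.0017105*I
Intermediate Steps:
S = -121/244 (S = -121*1/244 = -121/244 ≈ -0.49590)
P(j) = 1 (P(j) = (2*j)/((2*j)) = (2*j)*(1/(2*j)) = 1)
355457/P(S) + sqrt(x + 79041)/(-213057) = 355457/1 + sqrt(-211851 + 79041)/(-213057) = 355457*1 + sqrt(-132810)*(-1/213057) = 355457 + (I*sqrt(132810))*(-1/213057) = 355457 - I*sqrt(132810)/213057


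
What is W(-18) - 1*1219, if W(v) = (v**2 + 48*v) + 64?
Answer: -1695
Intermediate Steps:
W(v) = 64 + v**2 + 48*v
W(-18) - 1*1219 = (64 + (-18)**2 + 48*(-18)) - 1*1219 = (64 + 324 - 864) - 1219 = -476 - 1219 = -1695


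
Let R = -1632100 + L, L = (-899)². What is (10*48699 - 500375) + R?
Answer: -837284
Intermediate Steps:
L = 808201
R = -823899 (R = -1632100 + 808201 = -823899)
(10*48699 - 500375) + R = (10*48699 - 500375) - 823899 = (486990 - 500375) - 823899 = -13385 - 823899 = -837284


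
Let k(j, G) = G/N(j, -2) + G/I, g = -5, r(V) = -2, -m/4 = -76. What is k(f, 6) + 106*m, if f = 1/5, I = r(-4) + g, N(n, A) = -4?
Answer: 451103/14 ≈ 32222.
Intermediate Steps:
m = 304 (m = -4*(-76) = 304)
I = -7 (I = -2 - 5 = -7)
f = 1/5 ≈ 0.20000
k(j, G) = -11*G/28 (k(j, G) = G/(-4) + G/(-7) = G*(-1/4) + G*(-1/7) = -G/4 - G/7 = -11*G/28)
k(f, 6) + 106*m = -11/28*6 + 106*304 = -33/14 + 32224 = 451103/14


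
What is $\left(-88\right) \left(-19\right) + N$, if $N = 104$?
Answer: $1776$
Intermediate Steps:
$\left(-88\right) \left(-19\right) + N = \left(-88\right) \left(-19\right) + 104 = 1672 + 104 = 1776$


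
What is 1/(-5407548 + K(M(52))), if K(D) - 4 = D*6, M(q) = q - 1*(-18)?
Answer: -1/5407124 ≈ -1.8494e-7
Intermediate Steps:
M(q) = 18 + q (M(q) = q + 18 = 18 + q)
K(D) = 4 + 6*D (K(D) = 4 + D*6 = 4 + 6*D)
1/(-5407548 + K(M(52))) = 1/(-5407548 + (4 + 6*(18 + 52))) = 1/(-5407548 + (4 + 6*70)) = 1/(-5407548 + (4 + 420)) = 1/(-5407548 + 424) = 1/(-5407124) = -1/5407124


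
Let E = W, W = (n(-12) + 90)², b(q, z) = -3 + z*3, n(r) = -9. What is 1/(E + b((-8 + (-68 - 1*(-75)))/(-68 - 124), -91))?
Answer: 1/6285 ≈ 0.00015911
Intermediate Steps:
b(q, z) = -3 + 3*z
W = 6561 (W = (-9 + 90)² = 81² = 6561)
E = 6561
1/(E + b((-8 + (-68 - 1*(-75)))/(-68 - 124), -91)) = 1/(6561 + (-3 + 3*(-91))) = 1/(6561 + (-3 - 273)) = 1/(6561 - 276) = 1/6285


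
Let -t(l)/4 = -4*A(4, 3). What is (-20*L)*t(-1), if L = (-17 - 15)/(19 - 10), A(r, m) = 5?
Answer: 51200/9 ≈ 5688.9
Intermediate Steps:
L = -32/9 ≈ -3.5556
t(l) = 80 (t(l) = -(-16)*5 = -4*(-20) = 80)
(-20*L)*t(-1) = -20*(-32/9)*80 = (640/9)*80 = 51200/9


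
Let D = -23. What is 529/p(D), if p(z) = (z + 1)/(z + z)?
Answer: 12167/11 ≈ 1106.1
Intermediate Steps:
p(z) = (1 + z)/(2*z) (p(z) = (1 + z)/((2*z)) = (1 + z)*(1/(2*z)) = (1 + z)/(2*z))
529/p(D) = 529/(((½)*(1 - 23)/(-23))) = 529/(((½)*(-1/23)*(-22))) = 529/(11/23) = 529*(23/11) = 12167/11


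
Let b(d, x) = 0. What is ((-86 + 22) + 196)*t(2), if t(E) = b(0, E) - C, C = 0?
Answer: 0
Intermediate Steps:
t(E) = 0 (t(E) = 0 - 1*0 = 0 + 0 = 0)
((-86 + 22) + 196)*t(2) = ((-86 + 22) + 196)*0 = (-64 + 196)*0 = 132*0 = 0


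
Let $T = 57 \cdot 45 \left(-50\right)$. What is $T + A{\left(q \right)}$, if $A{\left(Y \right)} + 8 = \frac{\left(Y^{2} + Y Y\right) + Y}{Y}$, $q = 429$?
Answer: $-127399$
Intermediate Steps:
$A{\left(Y \right)} = -8 + \frac{Y + 2 Y^{2}}{Y}$ ($A{\left(Y \right)} = -8 + \frac{\left(Y^{2} + Y Y\right) + Y}{Y} = -8 + \frac{\left(Y^{2} + Y^{2}\right) + Y}{Y} = -8 + \frac{2 Y^{2} + Y}{Y} = -8 + \frac{Y + 2 Y^{2}}{Y}$)
$T = -128250$ ($T = 2565 \left(-50\right) = -128250$)
$T + A{\left(q \right)} = -128250 + \left(-7 + 2 \cdot 429\right) = -128250 + \left(-7 + 858\right) = -128250 + 851 = -127399$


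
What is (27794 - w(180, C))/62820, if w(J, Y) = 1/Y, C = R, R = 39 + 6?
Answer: 1250729/2826900 ≈ 0.44244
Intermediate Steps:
R = 45
C = 45
(27794 - w(180, C))/62820 = (27794 - 1/45)/62820 = (27794 - 1*1/45)*(1/62820) = (27794 - 1/45)*(1/62820) = (1250729/45)*(1/62820) = 1250729/2826900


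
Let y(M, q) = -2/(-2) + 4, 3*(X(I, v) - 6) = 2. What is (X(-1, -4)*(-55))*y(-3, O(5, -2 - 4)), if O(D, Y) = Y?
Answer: -5500/3 ≈ -1833.3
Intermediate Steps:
X(I, v) = 20/3 (X(I, v) = 6 + (⅓)*2 = 6 + ⅔ = 20/3)
y(M, q) = 5 (y(M, q) = -2*(-½) + 4 = 1 + 4 = 5)
(X(-1, -4)*(-55))*y(-3, O(5, -2 - 4)) = ((20/3)*(-55))*5 = -1100/3*5 = -5500/3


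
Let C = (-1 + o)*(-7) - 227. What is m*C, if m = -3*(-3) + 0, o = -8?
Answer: -1476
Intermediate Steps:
m = 9 (m = 9 + 0 = 9)
C = -164 (C = (-1 - 8)*(-7) - 227 = -9*(-7) - 227 = 63 - 227 = -164)
m*C = 9*(-164) = -1476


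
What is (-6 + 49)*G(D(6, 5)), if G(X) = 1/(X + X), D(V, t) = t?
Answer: 43/10 ≈ 4.3000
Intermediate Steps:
G(X) = 1/(2*X)
(-6 + 49)*G(D(6, 5)) = (-6 + 49)*((½)/5) = 43*((½)*(⅕)) = 43*(⅒) = 43/10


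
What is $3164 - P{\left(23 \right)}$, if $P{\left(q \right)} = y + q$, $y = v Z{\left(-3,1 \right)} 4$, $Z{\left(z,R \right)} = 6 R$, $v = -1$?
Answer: $3165$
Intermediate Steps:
$y = -24$ ($y = - 6 \cdot 1 \cdot 4 = \left(-1\right) 6 \cdot 4 = \left(-6\right) 4 = -24$)
$P{\left(q \right)} = -24 + q$
$3164 - P{\left(23 \right)} = 3164 - \left(-24 + 23\right) = 3164 - -1 = 3164 + 1 = 3165$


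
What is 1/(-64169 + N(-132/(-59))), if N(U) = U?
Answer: -59/3785839 ≈ -1.5584e-5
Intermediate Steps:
1/(-64169 + N(-132/(-59))) = 1/(-64169 - 132/(-59)) = 1/(-64169 - 132*(-1/59)) = 1/(-64169 + 132/59) = 1/(-3785839/59) = -59/3785839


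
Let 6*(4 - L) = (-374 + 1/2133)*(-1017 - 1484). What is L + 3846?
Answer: -1945877941/12798 ≈ -1.5205e+5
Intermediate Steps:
L = -1995099049/12798 (L = 4 - (-374 + 1/2133)*(-1017 - 1484)/6 = 4 - (-374 + 1/2133)*(-2501)/6 = 4 - (-797741)*(-2501)/12798 = 4 - ⅙*1995150241/2133 = 4 - 1995150241/12798 = -1995099049/12798 ≈ -1.5589e+5)
L + 3846 = -1995099049/12798 + 3846 = -1945877941/12798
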